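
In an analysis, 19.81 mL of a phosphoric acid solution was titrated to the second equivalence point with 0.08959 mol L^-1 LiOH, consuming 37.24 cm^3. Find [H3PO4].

0.0842 M

n(LiOH) = 0.08959 x 0.03724 = 0.003336 mol.
At the second equivalence point, 2 mol OH^- react per mol H3PO4, so n(H3PO4) = 0.003336 / 2 = 0.001668 mol.
[H3PO4] = 0.001668 / 0.01981 L = 0.0842 M.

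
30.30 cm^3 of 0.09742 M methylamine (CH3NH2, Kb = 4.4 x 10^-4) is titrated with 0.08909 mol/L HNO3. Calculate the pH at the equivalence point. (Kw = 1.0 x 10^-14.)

5.99

n(CH3NH2) = 0.09742 x 0.03030 = 0.002952 mol; V(HNO3) at equivalence = 0.002952/0.08909 = 0.03313 L.
At equivalence the base is fully converted to CH3NH3+; total volume = 0.06343 L, so [CH3NH3+] = 0.002952/0.06343 = 0.04653 M.
Ka(CH3NH3+) = Kw/Kb = 1.0e-14 / 4.4 x 10^-4 = 2.27e-11.
[H^+] = sqrt(Ka x [CH3NH3+]) = sqrt(2.27e-11 x 0.04653) = 1.03e-6 M.
pH = -log(1.03e-6) = 5.99.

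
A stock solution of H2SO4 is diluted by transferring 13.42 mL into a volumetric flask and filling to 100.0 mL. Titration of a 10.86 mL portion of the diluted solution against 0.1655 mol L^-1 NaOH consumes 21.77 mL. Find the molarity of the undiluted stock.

1.24 M

n(NaOH) = 0.1655 x 0.02177 = 0.003603 mol.
n(H2SO4) in the aliquot = 0.003603 x 1/2 = 0.001801 mol.
[diluted H2SO4] = 0.001801 / 0.01086 = 0.1659 M.
Dilution factor = 100.0/13.42 = 7.452, so [stock] = 0.1659 x 7.452 = 1.24 M.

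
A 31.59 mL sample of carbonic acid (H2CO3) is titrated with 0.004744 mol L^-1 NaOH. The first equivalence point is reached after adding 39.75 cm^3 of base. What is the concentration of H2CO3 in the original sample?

0.00597 M

n(NaOH) = 0.004744 x 0.03975 = 0.0001886 mol.
At the first equivalence point, 1 mol OH^- react per mol H2CO3, so n(H2CO3) = 0.0001886 / 1 = 0.0001886 mol.
[H2CO3] = 0.0001886 / 0.03159 L = 0.00597 M.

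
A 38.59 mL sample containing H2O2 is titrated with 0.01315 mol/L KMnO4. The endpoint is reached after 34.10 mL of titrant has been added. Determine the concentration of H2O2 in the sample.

0.0290 M

n(KMnO4) = 0.01315 x 0.03410 = 0.0004484 mol.
From the balanced equation, 2 mol KMnO4 reacts with 5 mol H2O2, so n(H2O2) = 0.0004484 x 5/2 = 0.001121 mol.
[H2O2] = 0.001121 / 0.03859 L = 0.0290 M.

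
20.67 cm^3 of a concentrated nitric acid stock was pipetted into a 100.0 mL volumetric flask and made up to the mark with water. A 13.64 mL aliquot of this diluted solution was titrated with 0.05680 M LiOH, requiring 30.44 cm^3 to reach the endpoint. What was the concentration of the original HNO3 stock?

0.613 M

n(LiOH) = 0.05680 x 0.03044 = 0.001729 mol.
n(HNO3) in the aliquot = 0.001729 mol.
[diluted HNO3] = 0.001729 / 0.01364 = 0.1268 M.
Dilution factor = 100.0/20.67 = 4.838, so [stock] = 0.1268 x 4.838 = 0.613 M.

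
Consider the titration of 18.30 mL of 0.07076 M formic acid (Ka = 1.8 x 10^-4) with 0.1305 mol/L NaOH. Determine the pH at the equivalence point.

8.20

n(HCOOH) = 0.07076 x 0.01830 = 0.001295 mol; V(NaOH) at equivalence = 0.001295/0.1305 = 0.009923 L.
At equivalence all the acid is converted to HCOO-; total volume = 0.01830 + 0.009923 = 0.02822 L, so [HCOO-] = 0.001295/0.02822 = 0.04588 M.
Kb = Kw/Ka = 1.0e-14 / 1.8 x 10^-4 = 5.56e-11.
[OH^-] = sqrt(Kb x [HCOO-]) = sqrt(5.56e-11 x 0.04588) = 1.60e-6 M.
pOH = 5.80, so pH = 14.00 - 5.80 = 8.20.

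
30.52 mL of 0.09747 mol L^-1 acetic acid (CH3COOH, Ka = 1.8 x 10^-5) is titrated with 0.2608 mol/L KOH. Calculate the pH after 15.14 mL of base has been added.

12.33

n(acid) = 0.09747 x 0.03052 = 0.002975 mol; n(KOH) added = 0.2608 x 0.01514 = 0.003949 mol.
Base is in excess by 0.003949 - 0.002975 = 0.0009737 mol in a total volume of 0.04566 L.
[OH^-] = 0.0009737/0.04566 = 0.02133 M, so pOH = 1.67 and pH = 14.00 - 1.67 = 12.33.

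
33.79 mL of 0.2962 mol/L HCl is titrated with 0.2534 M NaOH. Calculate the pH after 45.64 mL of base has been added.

n(acid) = 0.2962 x 0.03379 = 0.01001 mol; n(NaOH) added = 0.2534 x 0.04564 = 0.01157 mol.
Base is in excess by 0.01157 - 0.01001 = 0.001557 mol in a total volume of 0.07943 L.
[OH^-] = 0.001557/0.07943 = 0.01960 M, so pOH = 1.71 and pH = 14.00 - 1.71 = 12.29.

12.29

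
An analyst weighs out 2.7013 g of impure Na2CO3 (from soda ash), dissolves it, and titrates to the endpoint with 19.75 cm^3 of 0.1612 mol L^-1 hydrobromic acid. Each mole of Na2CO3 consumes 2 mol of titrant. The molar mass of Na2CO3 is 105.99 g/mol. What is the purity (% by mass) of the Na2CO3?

n(HBr) = 0.1612 x 0.01975 = 0.003184 mol.
n(Na2CO3) = 0.003184 / 2 = 0.001592 mol.
mass of Na2CO3 = 0.001592 x 105.99 = 0.1687 g.
% purity = 0.1687 / 2.7013 x 100 = 6.25%.

6.25%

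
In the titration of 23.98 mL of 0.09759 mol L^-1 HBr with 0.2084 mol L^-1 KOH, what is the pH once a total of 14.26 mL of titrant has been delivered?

12.22

n(acid) = 0.09759 x 0.02398 = 0.002340 mol; n(KOH) added = 0.2084 x 0.01426 = 0.002972 mol.
Base is in excess by 0.002972 - 0.002340 = 0.0006316 mol in a total volume of 0.03824 L.
[OH^-] = 0.0006316/0.03824 = 0.01652 M, so pOH = 1.78 and pH = 14.00 - 1.78 = 12.22.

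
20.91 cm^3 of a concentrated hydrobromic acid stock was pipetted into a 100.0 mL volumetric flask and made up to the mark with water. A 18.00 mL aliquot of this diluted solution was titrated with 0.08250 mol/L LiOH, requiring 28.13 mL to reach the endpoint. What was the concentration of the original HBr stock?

n(LiOH) = 0.08250 x 0.02813 = 0.002321 mol.
n(HBr) in the aliquot = 0.002321 mol.
[diluted HBr] = 0.002321 / 0.01800 = 0.1289 M.
Dilution factor = 100.0/20.91 = 4.782, so [stock] = 0.1289 x 4.782 = 0.617 M.

0.617 M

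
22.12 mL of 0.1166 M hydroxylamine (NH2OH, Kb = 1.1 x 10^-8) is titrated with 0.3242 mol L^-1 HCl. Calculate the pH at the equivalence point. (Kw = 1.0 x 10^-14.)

n(NH2OH) = 0.1166 x 0.02212 = 0.002579 mol; V(HCl) at equivalence = 0.002579/0.3242 = 0.007956 L.
At equivalence the base is fully converted to NH3OH+; total volume = 0.03008 L, so [NH3OH+] = 0.002579/0.03008 = 0.08576 M.
Ka(NH3OH+) = Kw/Kb = 1.0e-14 / 1.1 x 10^-8 = 9.09e-7.
[H^+] = sqrt(Ka x [NH3OH+]) = sqrt(9.09e-7 x 0.08576) = 0.000279 M.
pH = -log(0.000279) = 3.55.

3.55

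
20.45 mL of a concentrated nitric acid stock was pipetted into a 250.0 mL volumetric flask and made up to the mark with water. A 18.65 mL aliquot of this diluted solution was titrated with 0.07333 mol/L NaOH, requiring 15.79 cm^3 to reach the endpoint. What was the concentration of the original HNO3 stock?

0.759 M

n(NaOH) = 0.07333 x 0.01579 = 0.001158 mol.
n(HNO3) in the aliquot = 0.001158 mol.
[diluted HNO3] = 0.001158 / 0.01865 = 0.06208 M.
Dilution factor = 250.0/20.45 = 12.22, so [stock] = 0.06208 x 12.22 = 0.759 M.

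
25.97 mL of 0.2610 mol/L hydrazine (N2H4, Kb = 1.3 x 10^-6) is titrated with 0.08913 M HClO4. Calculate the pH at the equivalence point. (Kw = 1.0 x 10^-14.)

4.65

n(N2H4) = 0.2610 x 0.02597 = 0.006778 mol; V(HClO4) at equivalence = 0.006778/0.08913 = 0.07605 L.
At equivalence the base is fully converted to N2H5+; total volume = 0.1020 L, so [N2H5+] = 0.006778/0.1020 = 0.06644 M.
Ka(N2H5+) = Kw/Kb = 1.0e-14 / 1.3 x 10^-6 = 7.69e-9.
[H^+] = sqrt(Ka x [N2H5+]) = sqrt(7.69e-9 x 0.06644) = 2.26e-5 M.
pH = -log(2.26e-5) = 4.65.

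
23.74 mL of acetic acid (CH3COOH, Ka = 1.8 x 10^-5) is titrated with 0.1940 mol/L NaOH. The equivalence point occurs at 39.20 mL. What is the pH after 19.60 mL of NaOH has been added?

19.60 mL is exactly half the equivalence volume (39.20/2), i.e. the half-equivalence point.
There, n(HA) = n(A^-), so pH = pKa = -log(1.8 x 10^-5) = 4.74.

4.74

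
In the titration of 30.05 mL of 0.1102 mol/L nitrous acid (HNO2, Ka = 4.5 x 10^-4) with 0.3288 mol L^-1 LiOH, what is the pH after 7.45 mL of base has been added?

Initial n(HNO2) = 0.1102 x 0.03005 = 0.003312 mol.
n(LiOH) added = 0.3288 x 0.007450 = 0.002450 mol, converting that many moles of HNO2 to NO2-.
Remaining n(HNO2) = 0.0008620 mol; n(NO2-) = 0.002450 mol.
By Henderson-Hasselbalch, pH = pKa + log([A^-]/[HA]) = 3.35 + log(0.002450/0.0008620) = 3.35 + (+0.45) = 3.80.

3.80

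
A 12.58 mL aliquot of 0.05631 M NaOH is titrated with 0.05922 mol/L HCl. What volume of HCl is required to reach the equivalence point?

12.0 mL

n(NaOH) = 0.05631 mol/L x 0.01258 L = 0.0007084 mol.
At equivalence n(HCl) = n(NaOH) = 0.0007084 mol.
V(HCl) = 0.0007084 / 0.05922 = 0.01196 L = 12.0 mL.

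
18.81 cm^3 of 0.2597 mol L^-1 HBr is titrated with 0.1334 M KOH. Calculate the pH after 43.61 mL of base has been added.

n(acid) = 0.2597 x 0.01881 = 0.004885 mol; n(KOH) added = 0.1334 x 0.04361 = 0.005818 mol.
Base is in excess by 0.005818 - 0.004885 = 0.0009326 mol in a total volume of 0.06242 L.
[OH^-] = 0.0009326/0.06242 = 0.01494 M, so pOH = 1.83 and pH = 14.00 - 1.83 = 12.17.

12.17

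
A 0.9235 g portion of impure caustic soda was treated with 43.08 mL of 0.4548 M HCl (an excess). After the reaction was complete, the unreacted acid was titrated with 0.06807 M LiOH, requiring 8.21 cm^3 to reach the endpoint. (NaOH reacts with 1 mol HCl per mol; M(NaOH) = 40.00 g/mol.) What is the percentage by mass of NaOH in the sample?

82.4%

Total n(HCl) added = 0.4548 x 0.04308 = 0.01959 mol.
n(LiOH) used = 0.06807 x 0.008210 = 0.0005589 mol, which equals the excess n(HCl).
So n(HCl) consumed by the sample = 0.01959 - 0.0005589 = 0.01903 mol.
n(NaOH) = 0.01903 / 1 = 0.01903 mol.
mass NaOH = 0.01903 x 40.00 = 0.7614 g, so %NaOH = 0.7614/0.9235 x 100 = 82.4%.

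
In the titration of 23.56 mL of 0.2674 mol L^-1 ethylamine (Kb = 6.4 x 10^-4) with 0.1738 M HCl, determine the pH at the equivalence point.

5.89

n(C2H5NH2) = 0.2674 x 0.02356 = 0.006300 mol; V(HCl) at equivalence = 0.006300/0.1738 = 0.03625 L.
At equivalence the base is fully converted to C2H5NH3+; total volume = 0.05981 L, so [C2H5NH3+] = 0.006300/0.05981 = 0.1053 M.
Ka(C2H5NH3+) = Kw/Kb = 1.0e-14 / 6.4 x 10^-4 = 1.56e-11.
[H^+] = sqrt(Ka x [C2H5NH3+]) = sqrt(1.56e-11 x 0.1053) = 1.28e-6 M.
pH = -log(1.28e-6) = 5.89.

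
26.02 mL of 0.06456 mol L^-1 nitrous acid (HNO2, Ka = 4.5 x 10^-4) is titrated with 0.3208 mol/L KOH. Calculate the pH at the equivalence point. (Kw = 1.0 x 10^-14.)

n(HNO2) = 0.06456 x 0.02602 = 0.001680 mol; V(KOH) at equivalence = 0.001680/0.3208 = 0.005236 L.
At equivalence all the acid is converted to NO2-; total volume = 0.02602 + 0.005236 = 0.03126 L, so [NO2-] = 0.001680/0.03126 = 0.05374 M.
Kb = Kw/Ka = 1.0e-14 / 4.5 x 10^-4 = 2.22e-11.
[OH^-] = sqrt(Kb x [NO2-]) = sqrt(2.22e-11 x 0.05374) = 1.09e-6 M.
pOH = 5.96, so pH = 14.00 - 5.96 = 8.04.

8.04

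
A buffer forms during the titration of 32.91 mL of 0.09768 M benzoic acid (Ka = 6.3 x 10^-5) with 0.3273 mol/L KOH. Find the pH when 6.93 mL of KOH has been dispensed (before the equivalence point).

Initial n(C6H5COOH) = 0.09768 x 0.03291 = 0.003215 mol.
n(KOH) added = 0.3273 x 0.006930 = 0.002268 mol, converting that many moles of C6H5COOH to C6H5COO-.
Remaining n(C6H5COOH) = 0.0009465 mol; n(C6H5COO-) = 0.002268 mol.
By Henderson-Hasselbalch, pH = pKa + log([A^-]/[HA]) = 4.20 + log(0.002268/0.0009465) = 4.20 + (+0.38) = 4.58.

4.58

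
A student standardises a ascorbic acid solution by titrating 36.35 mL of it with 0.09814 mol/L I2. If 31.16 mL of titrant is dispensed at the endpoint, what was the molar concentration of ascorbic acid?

n(I2) = 0.09814 x 0.03116 = 0.003058 mol.
From the balanced equation, 1 mol I2 reacts with 1 mol ascorbic acid, so n(ascorbic acid) = 0.003058 x 1/1 = 0.003058 mol.
[ascorbic acid] = 0.003058 / 0.03635 L = 0.0841 M.

0.0841 M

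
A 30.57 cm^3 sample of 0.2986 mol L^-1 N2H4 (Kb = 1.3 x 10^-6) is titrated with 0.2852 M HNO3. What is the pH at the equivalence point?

4.47

n(N2H4) = 0.2986 x 0.03057 = 0.009128 mol; V(HNO3) at equivalence = 0.009128/0.2852 = 0.03201 L.
At equivalence the base is fully converted to N2H5+; total volume = 0.06258 L, so [N2H5+] = 0.009128/0.06258 = 0.1459 M.
Ka(N2H5+) = Kw/Kb = 1.0e-14 / 1.3 x 10^-6 = 7.69e-9.
[H^+] = sqrt(Ka x [N2H5+]) = sqrt(7.69e-9 x 0.1459) = 3.35e-5 M.
pH = -log(3.35e-5) = 4.47.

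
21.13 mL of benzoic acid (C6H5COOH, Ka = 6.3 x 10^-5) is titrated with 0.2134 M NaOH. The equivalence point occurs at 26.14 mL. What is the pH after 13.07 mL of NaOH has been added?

13.07 mL is exactly half the equivalence volume (26.14/2), i.e. the half-equivalence point.
There, n(HA) = n(A^-), so pH = pKa = -log(6.3 x 10^-5) = 4.20.

4.20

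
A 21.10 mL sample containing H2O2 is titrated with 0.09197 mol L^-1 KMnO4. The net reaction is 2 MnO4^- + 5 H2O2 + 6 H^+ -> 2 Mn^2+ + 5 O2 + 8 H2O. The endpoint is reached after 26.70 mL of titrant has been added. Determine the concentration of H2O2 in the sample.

n(KMnO4) = 0.09197 x 0.02670 = 0.002456 mol.
From the balanced equation, 2 mol KMnO4 reacts with 5 mol H2O2, so n(H2O2) = 0.002456 x 5/2 = 0.006139 mol.
[H2O2] = 0.006139 / 0.02110 L = 0.291 M.

0.291 M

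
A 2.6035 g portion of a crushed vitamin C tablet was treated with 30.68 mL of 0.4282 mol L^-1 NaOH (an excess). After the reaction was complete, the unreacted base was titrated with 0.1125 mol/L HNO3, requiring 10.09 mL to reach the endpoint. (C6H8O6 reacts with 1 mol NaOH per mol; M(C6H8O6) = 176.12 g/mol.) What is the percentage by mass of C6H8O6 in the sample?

Total n(NaOH) added = 0.4282 x 0.03068 = 0.01314 mol.
n(HNO3) used = 0.1125 x 0.01009 = 0.001135 mol, which equals the excess n(NaOH).
So n(NaOH) consumed by the sample = 0.01314 - 0.001135 = 0.01200 mol.
n(C6H8O6) = 0.01200 / 1 = 0.01200 mol.
mass C6H8O6 = 0.01200 x 176.12 = 2.114 g, so %C6H8O6 = 2.114/2.6035 x 100 = 81.2%.

81.2%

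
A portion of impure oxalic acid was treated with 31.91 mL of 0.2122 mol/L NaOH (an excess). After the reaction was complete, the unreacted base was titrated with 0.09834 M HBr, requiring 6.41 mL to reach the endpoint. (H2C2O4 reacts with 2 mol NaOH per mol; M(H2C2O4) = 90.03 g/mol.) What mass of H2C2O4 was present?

0.276 g

Total n(NaOH) added = 0.2122 x 0.03191 = 0.006771 mol.
n(HBr) used = 0.09834 x 0.006410 = 0.0006304 mol, which equals the excess n(NaOH).
So n(NaOH) consumed by the sample = 0.006771 - 0.0006304 = 0.006141 mol.
n(H2C2O4) = 0.006141 / 2 = 0.003070 mol.
mass = 0.003070 mol x 90.03 g/mol = 0.276 g.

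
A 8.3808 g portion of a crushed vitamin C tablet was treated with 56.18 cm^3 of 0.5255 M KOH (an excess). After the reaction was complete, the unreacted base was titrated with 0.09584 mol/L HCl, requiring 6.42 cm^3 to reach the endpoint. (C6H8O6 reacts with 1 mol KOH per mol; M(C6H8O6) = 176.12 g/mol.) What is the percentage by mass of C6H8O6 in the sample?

Total n(KOH) added = 0.5255 x 0.05618 = 0.02952 mol.
n(HCl) used = 0.09584 x 0.006420 = 0.0006153 mol, which equals the excess n(KOH).
So n(KOH) consumed by the sample = 0.02952 - 0.0006153 = 0.02891 mol.
n(C6H8O6) = 0.02891 / 1 = 0.02891 mol.
mass C6H8O6 = 0.02891 x 176.12 = 5.091 g, so %C6H8O6 = 5.091/8.3808 x 100 = 60.7%.

60.7%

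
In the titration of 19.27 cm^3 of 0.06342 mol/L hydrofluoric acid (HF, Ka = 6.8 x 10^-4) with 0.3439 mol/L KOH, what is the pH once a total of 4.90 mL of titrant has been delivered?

n(acid) = 0.06342 x 0.01927 = 0.001222 mol; n(KOH) added = 0.3439 x 0.004900 = 0.001685 mol.
Base is in excess by 0.001685 - 0.001222 = 0.0004630 mol in a total volume of 0.02417 L.
[OH^-] = 0.0004630/0.02417 = 0.01916 M, so pOH = 1.72 and pH = 14.00 - 1.72 = 12.28.

12.28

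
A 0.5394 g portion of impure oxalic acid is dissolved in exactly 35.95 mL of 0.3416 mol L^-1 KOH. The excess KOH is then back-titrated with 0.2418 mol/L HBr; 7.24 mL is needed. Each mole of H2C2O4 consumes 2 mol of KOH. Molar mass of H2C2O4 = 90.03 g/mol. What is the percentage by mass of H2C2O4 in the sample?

Total n(KOH) added = 0.3416 x 0.03595 = 0.01228 mol.
n(HBr) used = 0.2418 x 0.007240 = 0.001751 mol, which equals the excess n(KOH).
So n(KOH) consumed by the sample = 0.01228 - 0.001751 = 0.01053 mol.
n(H2C2O4) = 0.01053 / 2 = 0.005265 mol.
mass H2C2O4 = 0.005265 x 90.03 = 0.4740 g, so %H2C2O4 = 0.4740/0.5394 x 100 = 87.9%.

87.9%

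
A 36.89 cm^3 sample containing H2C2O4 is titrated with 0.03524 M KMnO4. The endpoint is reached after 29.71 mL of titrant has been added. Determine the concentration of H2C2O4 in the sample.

0.0710 M

n(KMnO4) = 0.03524 x 0.02971 = 0.001047 mol.
From the balanced equation, 2 mol KMnO4 reacts with 5 mol H2C2O4, so n(H2C2O4) = 0.001047 x 5/2 = 0.002617 mol.
[H2C2O4] = 0.002617 / 0.03689 L = 0.0710 M.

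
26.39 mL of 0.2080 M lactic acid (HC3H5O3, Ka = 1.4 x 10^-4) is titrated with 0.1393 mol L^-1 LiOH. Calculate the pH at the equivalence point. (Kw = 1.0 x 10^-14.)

8.39

n(HC3H5O3) = 0.2080 x 0.02639 = 0.005489 mol; V(LiOH) at equivalence = 0.005489/0.1393 = 0.03941 L.
At equivalence all the acid is converted to C3H5O3-; total volume = 0.02639 + 0.03941 = 0.06580 L, so [C3H5O3-] = 0.005489/0.06580 = 0.08343 M.
Kb = Kw/Ka = 1.0e-14 / 1.4 x 10^-4 = 7.14e-11.
[OH^-] = sqrt(Kb x [C3H5O3-]) = sqrt(7.14e-11 x 0.08343) = 2.44e-6 M.
pOH = 5.61, so pH = 14.00 - 5.61 = 8.39.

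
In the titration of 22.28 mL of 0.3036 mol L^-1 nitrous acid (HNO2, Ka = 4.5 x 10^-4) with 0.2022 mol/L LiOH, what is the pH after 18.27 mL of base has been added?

3.43

Initial n(HNO2) = 0.3036 x 0.02228 = 0.006764 mol.
n(LiOH) added = 0.2022 x 0.01827 = 0.003694 mol, converting that many moles of HNO2 to NO2-.
Remaining n(HNO2) = 0.003070 mol; n(NO2-) = 0.003694 mol.
By Henderson-Hasselbalch, pH = pKa + log([A^-]/[HA]) = 3.35 + log(0.003694/0.003070) = 3.35 + (+0.08) = 3.43.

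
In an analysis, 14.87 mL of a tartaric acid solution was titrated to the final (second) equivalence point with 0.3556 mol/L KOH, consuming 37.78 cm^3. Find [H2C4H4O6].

0.452 M

n(KOH) = 0.3556 x 0.03778 = 0.01343 mol.
At the final (second) equivalence point, 2 mol OH^- react per mol H2C4H4O6, so n(H2C4H4O6) = 0.01343 / 2 = 0.006717 mol.
[H2C4H4O6] = 0.006717 / 0.01487 L = 0.452 M.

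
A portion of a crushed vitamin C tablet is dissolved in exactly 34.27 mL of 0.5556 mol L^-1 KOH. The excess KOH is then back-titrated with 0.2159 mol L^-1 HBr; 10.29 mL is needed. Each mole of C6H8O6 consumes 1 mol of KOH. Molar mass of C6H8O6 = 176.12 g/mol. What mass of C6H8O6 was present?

2.96 g

Total n(KOH) added = 0.5556 x 0.03427 = 0.01904 mol.
n(HBr) used = 0.2159 x 0.01029 = 0.002222 mol, which equals the excess n(KOH).
So n(KOH) consumed by the sample = 0.01904 - 0.002222 = 0.01682 mol.
n(C6H8O6) = 0.01682 / 1 = 0.01682 mol.
mass = 0.01682 mol x 176.12 g/mol = 2.96 g.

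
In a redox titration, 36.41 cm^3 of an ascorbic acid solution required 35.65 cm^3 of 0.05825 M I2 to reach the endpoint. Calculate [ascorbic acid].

n(I2) = 0.05825 x 0.03565 = 0.002077 mol.
From the balanced equation, 1 mol I2 reacts with 1 mol ascorbic acid, so n(ascorbic acid) = 0.002077 x 1/1 = 0.002077 mol.
[ascorbic acid] = 0.002077 / 0.03641 L = 0.0570 M.

0.0570 M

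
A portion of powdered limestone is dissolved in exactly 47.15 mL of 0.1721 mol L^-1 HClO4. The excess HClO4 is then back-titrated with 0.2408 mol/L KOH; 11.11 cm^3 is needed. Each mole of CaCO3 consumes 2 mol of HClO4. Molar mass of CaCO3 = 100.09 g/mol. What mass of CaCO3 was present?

Total n(HClO4) added = 0.1721 x 0.04715 = 0.008115 mol.
n(KOH) used = 0.2408 x 0.01111 = 0.002675 mol, which equals the excess n(HClO4).
So n(HClO4) consumed by the sample = 0.008115 - 0.002675 = 0.005439 mol.
n(CaCO3) = 0.005439 / 2 = 0.002720 mol.
mass = 0.002720 mol x 100.09 g/mol = 0.272 g.

0.272 g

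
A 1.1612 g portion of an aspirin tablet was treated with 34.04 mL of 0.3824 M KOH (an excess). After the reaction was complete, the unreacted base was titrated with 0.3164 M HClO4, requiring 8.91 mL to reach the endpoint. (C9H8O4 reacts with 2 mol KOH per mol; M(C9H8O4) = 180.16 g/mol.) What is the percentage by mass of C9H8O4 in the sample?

Total n(KOH) added = 0.3824 x 0.03404 = 0.01302 mol.
n(HClO4) used = 0.3164 x 0.008910 = 0.002819 mol, which equals the excess n(KOH).
So n(KOH) consumed by the sample = 0.01302 - 0.002819 = 0.01020 mol.
n(C9H8O4) = 0.01020 / 2 = 0.005099 mol.
mass C9H8O4 = 0.005099 x 180.16 = 0.9186 g, so %C9H8O4 = 0.9186/1.1612 x 100 = 79.1%.

79.1%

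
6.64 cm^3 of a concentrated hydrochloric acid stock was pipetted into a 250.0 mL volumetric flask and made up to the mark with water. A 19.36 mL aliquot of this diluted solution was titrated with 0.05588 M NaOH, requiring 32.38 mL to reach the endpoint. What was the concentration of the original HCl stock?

n(NaOH) = 0.05588 x 0.03238 = 0.001809 mol.
n(HCl) in the aliquot = 0.001809 mol.
[diluted HCl] = 0.001809 / 0.01936 = 0.09346 M.
Dilution factor = 250.0/6.640 = 37.65, so [stock] = 0.09346 x 37.65 = 3.52 M.

3.52 M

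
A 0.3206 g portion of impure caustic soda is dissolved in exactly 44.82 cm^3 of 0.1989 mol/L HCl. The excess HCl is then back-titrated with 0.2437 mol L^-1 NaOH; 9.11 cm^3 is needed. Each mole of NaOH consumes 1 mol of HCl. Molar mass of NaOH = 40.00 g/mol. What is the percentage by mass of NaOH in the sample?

Total n(HCl) added = 0.1989 x 0.04482 = 0.008915 mol.
n(NaOH) used = 0.2437 x 0.009110 = 0.002220 mol, which equals the excess n(HCl).
So n(HCl) consumed by the sample = 0.008915 - 0.002220 = 0.006695 mol.
n(NaOH) = 0.006695 / 1 = 0.006695 mol.
mass NaOH = 0.006695 x 40.00 = 0.2678 g, so %NaOH = 0.2678/0.3206 x 100 = 83.5%.

83.5%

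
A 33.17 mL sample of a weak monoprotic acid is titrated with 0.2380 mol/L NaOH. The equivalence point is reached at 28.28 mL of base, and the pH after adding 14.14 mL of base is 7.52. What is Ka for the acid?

3.0 x 10^-8

14.14 mL is half of the equivalence volume, so this is the half-equivalence point where [HA] = [A^-].
At half-equivalence pH = pKa, so pKa = 7.52.
Ka = 10^(-7.52) = 3.0 x 10^-8.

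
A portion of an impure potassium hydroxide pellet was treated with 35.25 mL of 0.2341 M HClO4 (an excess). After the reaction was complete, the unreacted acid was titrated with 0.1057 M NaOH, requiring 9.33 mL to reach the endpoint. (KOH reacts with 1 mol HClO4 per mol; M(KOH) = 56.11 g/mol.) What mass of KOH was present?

Total n(HClO4) added = 0.2341 x 0.03525 = 0.008252 mol.
n(NaOH) used = 0.1057 x 0.009330 = 0.0009862 mol, which equals the excess n(HClO4).
So n(HClO4) consumed by the sample = 0.008252 - 0.0009862 = 0.007266 mol.
n(KOH) = 0.007266 / 1 = 0.007266 mol.
mass = 0.007266 mol x 56.11 g/mol = 0.408 g.

0.408 g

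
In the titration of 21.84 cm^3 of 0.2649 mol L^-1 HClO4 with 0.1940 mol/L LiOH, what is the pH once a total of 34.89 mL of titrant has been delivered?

n(acid) = 0.2649 x 0.02184 = 0.005785 mol; n(LiOH) added = 0.1940 x 0.03489 = 0.006769 mol.
Base is in excess by 0.006769 - 0.005785 = 0.0009832 mol in a total volume of 0.05673 L.
[OH^-] = 0.0009832/0.05673 = 0.01733 M, so pOH = 1.76 and pH = 14.00 - 1.76 = 12.24.

12.24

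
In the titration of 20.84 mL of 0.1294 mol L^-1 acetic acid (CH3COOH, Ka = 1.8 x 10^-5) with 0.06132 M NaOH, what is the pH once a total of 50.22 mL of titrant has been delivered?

11.73

n(acid) = 0.1294 x 0.02084 = 0.002697 mol; n(NaOH) added = 0.06132 x 0.05022 = 0.003079 mol.
Base is in excess by 0.003079 - 0.002697 = 0.0003828 mol in a total volume of 0.07106 L.
[OH^-] = 0.0003828/0.07106 = 0.005387 M, so pOH = 2.27 and pH = 14.00 - 2.27 = 11.73.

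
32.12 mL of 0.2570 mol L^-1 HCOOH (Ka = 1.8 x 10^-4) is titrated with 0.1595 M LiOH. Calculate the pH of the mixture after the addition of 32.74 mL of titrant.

Initial n(HCOOH) = 0.2570 x 0.03212 = 0.008255 mol.
n(LiOH) added = 0.1595 x 0.03274 = 0.005222 mol, converting that many moles of HCOOH to HCOO-.
Remaining n(HCOOH) = 0.003033 mol; n(HCOO-) = 0.005222 mol.
By Henderson-Hasselbalch, pH = pKa + log([A^-]/[HA]) = 3.74 + log(0.005222/0.003033) = 3.74 + (+0.24) = 3.98.

3.98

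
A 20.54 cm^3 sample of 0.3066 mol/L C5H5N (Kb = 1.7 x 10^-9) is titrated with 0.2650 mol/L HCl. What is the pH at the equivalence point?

n(C5H5N) = 0.3066 x 0.02054 = 0.006298 mol; V(HCl) at equivalence = 0.006298/0.2650 = 0.02376 L.
At equivalence the base is fully converted to C5H5NH+; total volume = 0.04430 L, so [C5H5NH+] = 0.006298/0.04430 = 0.1421 M.
Ka(C5H5NH+) = Kw/Kb = 1.0e-14 / 1.7 x 10^-9 = 5.88e-6.
[H^+] = sqrt(Ka x [C5H5NH+]) = sqrt(5.88e-6 x 0.1421) = 0.000914 M.
pH = -log(0.000914) = 3.04.

3.04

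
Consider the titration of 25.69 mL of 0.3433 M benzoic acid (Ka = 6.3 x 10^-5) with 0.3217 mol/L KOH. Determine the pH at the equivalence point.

8.71

n(C6H5COOH) = 0.3433 x 0.02569 = 0.008819 mol; V(KOH) at equivalence = 0.008819/0.3217 = 0.02741 L.
At equivalence all the acid is converted to C6H5COO-; total volume = 0.02569 + 0.02741 = 0.05310 L, so [C6H5COO-] = 0.008819/0.05310 = 0.1661 M.
Kb = Kw/Ka = 1.0e-14 / 6.3 x 10^-5 = 1.59e-10.
[OH^-] = sqrt(Kb x [C6H5COO-]) = sqrt(1.59e-10 x 0.1661) = 5.13e-6 M.
pOH = 5.29, so pH = 14.00 - 5.29 = 8.71.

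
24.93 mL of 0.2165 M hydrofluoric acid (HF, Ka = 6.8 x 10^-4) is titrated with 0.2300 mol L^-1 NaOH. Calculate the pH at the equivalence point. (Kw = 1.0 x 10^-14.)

n(HF) = 0.2165 x 0.02493 = 0.005397 mol; V(NaOH) at equivalence = 0.005397/0.2300 = 0.02347 L.
At equivalence all the acid is converted to F-; total volume = 0.02493 + 0.02347 = 0.04840 L, so [F-] = 0.005397/0.04840 = 0.1115 M.
Kb = Kw/Ka = 1.0e-14 / 6.8 x 10^-4 = 1.47e-11.
[OH^-] = sqrt(Kb x [F-]) = sqrt(1.47e-11 x 0.1115) = 1.28e-6 M.
pOH = 5.89, so pH = 14.00 - 5.89 = 8.11.

8.11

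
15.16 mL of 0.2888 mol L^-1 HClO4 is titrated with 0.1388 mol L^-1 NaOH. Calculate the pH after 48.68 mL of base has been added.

12.57

n(acid) = 0.2888 x 0.01516 = 0.004378 mol; n(NaOH) added = 0.1388 x 0.04868 = 0.006757 mol.
Base is in excess by 0.006757 - 0.004378 = 0.002379 mol in a total volume of 0.06384 L.
[OH^-] = 0.002379/0.06384 = 0.03726 M, so pOH = 1.43 and pH = 14.00 - 1.43 = 12.57.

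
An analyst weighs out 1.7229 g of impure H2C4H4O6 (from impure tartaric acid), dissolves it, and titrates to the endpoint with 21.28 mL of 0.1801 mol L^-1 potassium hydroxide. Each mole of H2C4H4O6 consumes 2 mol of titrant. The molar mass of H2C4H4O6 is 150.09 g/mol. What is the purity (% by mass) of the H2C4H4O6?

n(KOH) = 0.1801 x 0.02128 = 0.003833 mol.
n(H2C4H4O6) = 0.003833 / 2 = 0.001916 mol.
mass of H2C4H4O6 = 0.001916 x 150.09 = 0.2876 g.
% purity = 0.2876 / 1.7229 x 100 = 16.7%.

16.7%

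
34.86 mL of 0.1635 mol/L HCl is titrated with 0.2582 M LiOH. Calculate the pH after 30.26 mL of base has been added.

n(acid) = 0.1635 x 0.03486 = 0.005700 mol; n(LiOH) added = 0.2582 x 0.03026 = 0.007813 mol.
Base is in excess by 0.007813 - 0.005700 = 0.002114 mol in a total volume of 0.06512 L.
[OH^-] = 0.002114/0.06512 = 0.03246 M, so pOH = 1.49 and pH = 14.00 - 1.49 = 12.51.

12.51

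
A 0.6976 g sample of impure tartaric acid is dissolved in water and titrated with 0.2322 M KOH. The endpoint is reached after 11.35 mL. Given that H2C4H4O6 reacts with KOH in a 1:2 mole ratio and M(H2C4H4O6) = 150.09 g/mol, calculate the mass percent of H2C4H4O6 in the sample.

n(KOH) = 0.2322 x 0.01135 = 0.002635 mol.
n(H2C4H4O6) = 0.002635 / 2 = 0.001318 mol.
mass of H2C4H4O6 = 0.001318 x 150.09 = 0.1978 g.
% purity = 0.1978 / 0.6976 x 100 = 28.4%.

28.4%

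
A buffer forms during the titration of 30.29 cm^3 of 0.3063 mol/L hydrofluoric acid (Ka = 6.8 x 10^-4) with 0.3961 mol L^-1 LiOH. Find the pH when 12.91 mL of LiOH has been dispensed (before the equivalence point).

3.26

Initial n(HF) = 0.3063 x 0.03029 = 0.009278 mol.
n(LiOH) added = 0.3961 x 0.01291 = 0.005114 mol, converting that many moles of HF to F-.
Remaining n(HF) = 0.004164 mol; n(F-) = 0.005114 mol.
By Henderson-Hasselbalch, pH = pKa + log([A^-]/[HA]) = 3.17 + log(0.005114/0.004164) = 3.17 + (+0.09) = 3.26.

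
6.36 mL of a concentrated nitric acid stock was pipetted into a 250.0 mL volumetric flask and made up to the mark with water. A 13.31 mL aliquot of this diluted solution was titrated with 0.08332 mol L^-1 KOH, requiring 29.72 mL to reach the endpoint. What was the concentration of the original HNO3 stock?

7.31 M

n(KOH) = 0.08332 x 0.02972 = 0.002476 mol.
n(HNO3) in the aliquot = 0.002476 mol.
[diluted HNO3] = 0.002476 / 0.01331 = 0.1860 M.
Dilution factor = 250.0/6.360 = 39.31, so [stock] = 0.1860 x 39.31 = 7.31 M.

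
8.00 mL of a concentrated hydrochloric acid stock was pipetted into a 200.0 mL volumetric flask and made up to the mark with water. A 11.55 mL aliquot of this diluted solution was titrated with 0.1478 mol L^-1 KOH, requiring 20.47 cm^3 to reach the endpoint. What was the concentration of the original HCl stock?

6.55 M

n(KOH) = 0.1478 x 0.02047 = 0.003025 mol.
n(HCl) in the aliquot = 0.003025 mol.
[diluted HCl] = 0.003025 / 0.01155 = 0.2619 M.
Dilution factor = 200.0/8.000 = 25.00, so [stock] = 0.2619 x 25.00 = 6.55 M.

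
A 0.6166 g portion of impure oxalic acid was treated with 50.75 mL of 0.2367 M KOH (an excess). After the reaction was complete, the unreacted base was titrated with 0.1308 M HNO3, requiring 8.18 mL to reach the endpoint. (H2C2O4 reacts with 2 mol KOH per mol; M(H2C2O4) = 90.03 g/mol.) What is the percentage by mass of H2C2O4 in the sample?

Total n(KOH) added = 0.2367 x 0.05075 = 0.01201 mol.
n(HNO3) used = 0.1308 x 0.008180 = 0.001070 mol, which equals the excess n(KOH).
So n(KOH) consumed by the sample = 0.01201 - 0.001070 = 0.01094 mol.
n(H2C2O4) = 0.01094 / 2 = 0.005471 mol.
mass H2C2O4 = 0.005471 x 90.03 = 0.4926 g, so %H2C2O4 = 0.4926/0.6166 x 100 = 79.9%.

79.9%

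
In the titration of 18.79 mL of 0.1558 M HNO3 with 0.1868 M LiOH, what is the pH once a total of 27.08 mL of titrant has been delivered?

n(acid) = 0.1558 x 0.01879 = 0.002927 mol; n(LiOH) added = 0.1868 x 0.02708 = 0.005059 mol.
Base is in excess by 0.005059 - 0.002927 = 0.002131 mol in a total volume of 0.04587 L.
[OH^-] = 0.002131/0.04587 = 0.04646 M, so pOH = 1.33 and pH = 14.00 - 1.33 = 12.67.

12.67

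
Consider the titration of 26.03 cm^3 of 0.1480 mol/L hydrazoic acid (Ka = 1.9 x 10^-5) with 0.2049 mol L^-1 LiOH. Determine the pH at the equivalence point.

8.83

n(HN3) = 0.1480 x 0.02603 = 0.003852 mol; V(LiOH) at equivalence = 0.003852/0.2049 = 0.01880 L.
At equivalence all the acid is converted to N3-; total volume = 0.02603 + 0.01880 = 0.04483 L, so [N3-] = 0.003852/0.04483 = 0.08593 M.
Kb = Kw/Ka = 1.0e-14 / 1.9 x 10^-5 = 5.26e-10.
[OH^-] = sqrt(Kb x [N3-]) = sqrt(5.26e-10 x 0.08593) = 6.73e-6 M.
pOH = 5.17, so pH = 14.00 - 5.17 = 8.83.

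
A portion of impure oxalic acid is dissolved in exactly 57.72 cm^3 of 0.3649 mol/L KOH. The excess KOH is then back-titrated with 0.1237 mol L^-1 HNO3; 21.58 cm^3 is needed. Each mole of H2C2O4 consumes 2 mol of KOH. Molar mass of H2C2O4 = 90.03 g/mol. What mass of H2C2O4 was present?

Total n(KOH) added = 0.3649 x 0.05772 = 0.02106 mol.
n(HNO3) used = 0.1237 x 0.02158 = 0.002669 mol, which equals the excess n(KOH).
So n(KOH) consumed by the sample = 0.02106 - 0.002669 = 0.01839 mol.
n(H2C2O4) = 0.01839 / 2 = 0.009196 mol.
mass = 0.009196 mol x 90.03 g/mol = 0.828 g.

0.828 g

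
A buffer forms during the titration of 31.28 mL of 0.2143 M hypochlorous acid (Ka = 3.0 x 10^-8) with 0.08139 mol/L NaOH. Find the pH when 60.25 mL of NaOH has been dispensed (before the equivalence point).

Initial n(HClO) = 0.2143 x 0.03128 = 0.006703 mol.
n(NaOH) added = 0.08139 x 0.06025 = 0.004904 mol, converting that many moles of HClO to ClO-.
Remaining n(HClO) = 0.001800 mol; n(ClO-) = 0.004904 mol.
By Henderson-Hasselbalch, pH = pKa + log([A^-]/[HA]) = 7.52 + log(0.004904/0.001800) = 7.52 + (+0.44) = 7.96.

7.96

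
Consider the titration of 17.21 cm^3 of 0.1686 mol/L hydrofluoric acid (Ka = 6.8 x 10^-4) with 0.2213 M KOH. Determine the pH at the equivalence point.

n(HF) = 0.1686 x 0.01721 = 0.002902 mol; V(KOH) at equivalence = 0.002902/0.2213 = 0.01311 L.
At equivalence all the acid is converted to F-; total volume = 0.01721 + 0.01311 = 0.03032 L, so [F-] = 0.002902/0.03032 = 0.09569 M.
Kb = Kw/Ka = 1.0e-14 / 6.8 x 10^-4 = 1.47e-11.
[OH^-] = sqrt(Kb x [F-]) = sqrt(1.47e-11 x 0.09569) = 1.19e-6 M.
pOH = 5.93, so pH = 14.00 - 5.93 = 8.07.

8.07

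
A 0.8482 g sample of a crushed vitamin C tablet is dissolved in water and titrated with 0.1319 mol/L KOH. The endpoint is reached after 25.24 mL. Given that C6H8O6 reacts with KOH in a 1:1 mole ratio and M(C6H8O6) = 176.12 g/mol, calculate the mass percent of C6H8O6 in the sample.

69.1%

n(KOH) = 0.1319 x 0.02524 = 0.003329 mol.
n(C6H8O6) = 0.003329 / 1 = 0.003329 mol.
mass of C6H8O6 = 0.003329 x 176.12 = 0.5863 g.
% purity = 0.5863 / 0.8482 x 100 = 69.1%.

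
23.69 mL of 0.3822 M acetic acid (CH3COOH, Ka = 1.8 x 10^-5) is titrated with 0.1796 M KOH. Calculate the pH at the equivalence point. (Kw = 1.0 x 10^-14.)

n(CH3COOH) = 0.3822 x 0.02369 = 0.009054 mol; V(KOH) at equivalence = 0.009054/0.1796 = 0.05041 L.
At equivalence all the acid is converted to CH3COO-; total volume = 0.02369 + 0.05041 = 0.07410 L, so [CH3COO-] = 0.009054/0.07410 = 0.1222 M.
Kb = Kw/Ka = 1.0e-14 / 1.8 x 10^-5 = 5.56e-10.
[OH^-] = sqrt(Kb x [CH3COO-]) = sqrt(5.56e-10 x 0.1222) = 8.24e-6 M.
pOH = 5.08, so pH = 14.00 - 5.08 = 8.92.

8.92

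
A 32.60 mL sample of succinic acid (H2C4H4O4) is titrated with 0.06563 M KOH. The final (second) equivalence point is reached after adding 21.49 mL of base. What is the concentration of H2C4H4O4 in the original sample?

0.0216 M

n(KOH) = 0.06563 x 0.02149 = 0.001410 mol.
At the final (second) equivalence point, 2 mol OH^- react per mol H2C4H4O4, so n(H2C4H4O4) = 0.001410 / 2 = 0.0007052 mol.
[H2C4H4O4] = 0.0007052 / 0.03260 L = 0.0216 M.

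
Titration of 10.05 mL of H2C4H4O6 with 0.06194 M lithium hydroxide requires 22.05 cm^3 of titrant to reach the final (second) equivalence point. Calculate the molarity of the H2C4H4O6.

n(LiOH) = 0.06194 x 0.02205 = 0.001366 mol.
At the final (second) equivalence point, 2 mol OH^- react per mol H2C4H4O6, so n(H2C4H4O6) = 0.001366 / 2 = 0.0006829 mol.
[H2C4H4O6] = 0.0006829 / 0.01005 L = 0.0679 M.

0.0679 M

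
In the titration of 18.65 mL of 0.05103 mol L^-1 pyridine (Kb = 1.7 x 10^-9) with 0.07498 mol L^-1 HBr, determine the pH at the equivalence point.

n(C5H5N) = 0.05103 x 0.01865 = 0.0009517 mol; V(HBr) at equivalence = 0.0009517/0.07498 = 0.01269 L.
At equivalence the base is fully converted to C5H5NH+; total volume = 0.03134 L, so [C5H5NH+] = 0.0009517/0.03134 = 0.03036 M.
Ka(C5H5NH+) = Kw/Kb = 1.0e-14 / 1.7 x 10^-9 = 5.88e-6.
[H^+] = sqrt(Ka x [C5H5NH+]) = sqrt(5.88e-6 x 0.03036) = 0.000423 M.
pH = -log(0.000423) = 3.37.

3.37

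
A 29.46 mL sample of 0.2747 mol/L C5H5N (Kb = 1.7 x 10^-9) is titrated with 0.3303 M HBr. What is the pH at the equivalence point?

n(C5H5N) = 0.2747 x 0.02946 = 0.008093 mol; V(HBr) at equivalence = 0.008093/0.3303 = 0.02450 L.
At equivalence the base is fully converted to C5H5NH+; total volume = 0.05396 L, so [C5H5NH+] = 0.008093/0.05396 = 0.1500 M.
Ka(C5H5NH+) = Kw/Kb = 1.0e-14 / 1.7 x 10^-9 = 5.88e-6.
[H^+] = sqrt(Ka x [C5H5NH+]) = sqrt(5.88e-6 x 0.1500) = 0.000939 M.
pH = -log(0.000939) = 3.03.

3.03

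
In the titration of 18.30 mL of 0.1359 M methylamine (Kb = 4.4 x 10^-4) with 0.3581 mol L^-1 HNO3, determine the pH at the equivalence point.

5.82

n(CH3NH2) = 0.1359 x 0.01830 = 0.002487 mol; V(HNO3) at equivalence = 0.002487/0.3581 = 0.006945 L.
At equivalence the base is fully converted to CH3NH3+; total volume = 0.02524 L, so [CH3NH3+] = 0.002487/0.02524 = 0.09851 M.
Ka(CH3NH3+) = Kw/Kb = 1.0e-14 / 4.4 x 10^-4 = 2.27e-11.
[H^+] = sqrt(Ka x [CH3NH3+]) = sqrt(2.27e-11 x 0.09851) = 1.50e-6 M.
pH = -log(1.50e-6) = 5.82.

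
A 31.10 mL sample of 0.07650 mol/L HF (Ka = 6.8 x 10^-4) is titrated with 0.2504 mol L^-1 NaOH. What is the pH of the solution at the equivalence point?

n(HF) = 0.07650 x 0.03110 = 0.002379 mol; V(NaOH) at equivalence = 0.002379/0.2504 = 0.009501 L.
At equivalence all the acid is converted to F-; total volume = 0.03110 + 0.009501 = 0.04060 L, so [F-] = 0.002379/0.04060 = 0.05860 M.
Kb = Kw/Ka = 1.0e-14 / 6.8 x 10^-4 = 1.47e-11.
[OH^-] = sqrt(Kb x [F-]) = sqrt(1.47e-11 x 0.05860) = 9.28e-7 M.
pOH = 6.03, so pH = 14.00 - 6.03 = 7.97.

7.97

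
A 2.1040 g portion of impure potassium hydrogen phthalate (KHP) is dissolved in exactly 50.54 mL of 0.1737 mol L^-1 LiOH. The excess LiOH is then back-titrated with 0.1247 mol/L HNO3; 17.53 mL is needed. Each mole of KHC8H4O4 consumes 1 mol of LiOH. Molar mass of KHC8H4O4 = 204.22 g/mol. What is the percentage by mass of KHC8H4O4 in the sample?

Total n(LiOH) added = 0.1737 x 0.05054 = 0.008779 mol.
n(HNO3) used = 0.1247 x 0.01753 = 0.002186 mol, which equals the excess n(LiOH).
So n(LiOH) consumed by the sample = 0.008779 - 0.002186 = 0.006593 mol.
n(KHC8H4O4) = 0.006593 / 1 = 0.006593 mol.
mass KHC8H4O4 = 0.006593 x 204.22 = 1.346 g, so %KHC8H4O4 = 1.346/2.1040 x 100 = 64.0%.

64.0%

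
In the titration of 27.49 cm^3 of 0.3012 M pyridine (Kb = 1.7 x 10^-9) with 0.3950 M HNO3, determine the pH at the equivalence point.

n(C5H5N) = 0.3012 x 0.02749 = 0.008280 mol; V(HNO3) at equivalence = 0.008280/0.3950 = 0.02096 L.
At equivalence the base is fully converted to C5H5NH+; total volume = 0.04845 L, so [C5H5NH+] = 0.008280/0.04845 = 0.1709 M.
Ka(C5H5NH+) = Kw/Kb = 1.0e-14 / 1.7 x 10^-9 = 5.88e-6.
[H^+] = sqrt(Ka x [C5H5NH+]) = sqrt(5.88e-6 x 0.1709) = 0.00100 M.
pH = -log(0.00100) = 3.00.

3.00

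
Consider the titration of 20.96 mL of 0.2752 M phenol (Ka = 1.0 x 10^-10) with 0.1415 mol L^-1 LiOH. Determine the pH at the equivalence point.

n(C6H5OH) = 0.2752 x 0.02096 = 0.005768 mol; V(LiOH) at equivalence = 0.005768/0.1415 = 0.04076 L.
At equivalence all the acid is converted to C6H5O-; total volume = 0.02096 + 0.04076 = 0.06172 L, so [C6H5O-] = 0.005768/0.06172 = 0.09345 M.
Kb = Kw/Ka = 1.0e-14 / 1.0 x 10^-10 = 0.000100.
[OH^-] = sqrt(Kb x [C6H5O-]) = sqrt(0.000100 x 0.09345) = 0.00306 M.
pOH = 2.51, so pH = 14.00 - 2.51 = 11.49.

11.49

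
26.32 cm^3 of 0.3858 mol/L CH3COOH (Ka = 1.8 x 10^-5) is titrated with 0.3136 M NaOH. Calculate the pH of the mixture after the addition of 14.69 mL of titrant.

Initial n(CH3COOH) = 0.3858 x 0.02632 = 0.01015 mol.
n(NaOH) added = 0.3136 x 0.01469 = 0.004607 mol, converting that many moles of CH3COOH to CH3COO-.
Remaining n(CH3COOH) = 0.005547 mol; n(CH3COO-) = 0.004607 mol.
By Henderson-Hasselbalch, pH = pKa + log([A^-]/[HA]) = 4.74 + log(0.004607/0.005547) = 4.74 + (-0.08) = 4.66.

4.66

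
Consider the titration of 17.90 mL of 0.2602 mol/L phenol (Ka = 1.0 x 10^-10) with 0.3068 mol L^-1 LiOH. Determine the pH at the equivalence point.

n(C6H5OH) = 0.2602 x 0.01790 = 0.004658 mol; V(LiOH) at equivalence = 0.004658/0.3068 = 0.01518 L.
At equivalence all the acid is converted to C6H5O-; total volume = 0.01790 + 0.01518 = 0.03308 L, so [C6H5O-] = 0.004658/0.03308 = 0.1408 M.
Kb = Kw/Ka = 1.0e-14 / 1.0 x 10^-10 = 0.000100.
[OH^-] = sqrt(Kb x [C6H5O-]) = sqrt(0.000100 x 0.1408) = 0.00375 M.
pOH = 2.43, so pH = 14.00 - 2.43 = 11.57.

11.57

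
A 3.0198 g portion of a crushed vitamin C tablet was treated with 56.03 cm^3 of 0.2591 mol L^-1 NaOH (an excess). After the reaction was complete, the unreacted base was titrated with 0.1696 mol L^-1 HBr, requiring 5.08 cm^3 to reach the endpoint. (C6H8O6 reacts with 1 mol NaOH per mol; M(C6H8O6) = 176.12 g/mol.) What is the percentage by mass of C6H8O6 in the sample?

79.6%

Total n(NaOH) added = 0.2591 x 0.05603 = 0.01452 mol.
n(HBr) used = 0.1696 x 0.005080 = 0.0008616 mol, which equals the excess n(NaOH).
So n(NaOH) consumed by the sample = 0.01452 - 0.0008616 = 0.01366 mol.
n(C6H8O6) = 0.01366 / 1 = 0.01366 mol.
mass C6H8O6 = 0.01366 x 176.12 = 2.405 g, so %C6H8O6 = 2.405/3.0198 x 100 = 79.6%.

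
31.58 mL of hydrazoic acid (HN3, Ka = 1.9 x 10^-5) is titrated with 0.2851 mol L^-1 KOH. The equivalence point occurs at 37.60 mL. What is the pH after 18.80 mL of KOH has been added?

18.80 mL is exactly half the equivalence volume (37.60/2), i.e. the half-equivalence point.
There, n(HA) = n(A^-), so pH = pKa = -log(1.9 x 10^-5) = 4.72.

4.72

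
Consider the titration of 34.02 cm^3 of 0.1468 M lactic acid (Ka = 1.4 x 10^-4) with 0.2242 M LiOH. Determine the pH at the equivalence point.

8.40

n(HC3H5O3) = 0.1468 x 0.03402 = 0.004994 mol; V(LiOH) at equivalence = 0.004994/0.2242 = 0.02228 L.
At equivalence all the acid is converted to C3H5O3-; total volume = 0.03402 + 0.02228 = 0.05630 L, so [C3H5O3-] = 0.004994/0.05630 = 0.08871 M.
Kb = Kw/Ka = 1.0e-14 / 1.4 x 10^-4 = 7.14e-11.
[OH^-] = sqrt(Kb x [C3H5O3-]) = sqrt(7.14e-11 x 0.08871) = 2.52e-6 M.
pOH = 5.60, so pH = 14.00 - 5.60 = 8.40.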